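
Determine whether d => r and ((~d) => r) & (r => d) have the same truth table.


Compare truth tables:
d | r | φ | ψ
-------------
False | False | True | False
True | False | False | True
False | True | True | False
True | True | True | True
They differ at row 1 (d=False, r=False): φ=True but ψ=False.

No, they are not logically equivalent.


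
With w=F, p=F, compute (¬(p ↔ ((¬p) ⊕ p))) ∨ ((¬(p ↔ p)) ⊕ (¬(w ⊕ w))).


Substitute w=F, p=F:
¬p = T
(¬p) ⊕ p = T ⊕ F = T
p ↔ ((¬p) ⊕ p) = F ↔ T = F
¬(p ↔ ((¬p) ⊕ p)) = T
p ↔ p = F ↔ F = T
¬(p ↔ p) = F
w ⊕ w = F ⊕ F = F
¬(w ⊕ w) = T
(¬(p ↔ p)) ⊕ (¬(w ⊕ w)) = F ⊕ T = T
(¬(p ↔ ((¬p) ⊕ p))) ∨ ((¬(p ↔ p)) ⊕ (¬(w ⊕ w))) = T ∨ T = T

T


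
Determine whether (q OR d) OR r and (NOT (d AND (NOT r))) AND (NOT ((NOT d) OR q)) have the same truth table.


Compare truth tables:
d | q | r | φ | ψ
-----------------
F | F | F | F | F
T | F | F | T | F
F | T | F | T | F
T | T | F | T | F
F | F | T | T | F
T | F | T | T | T
F | T | T | T | F
T | T | T | T | F
They differ at row 2 (d=T, q=F, r=F): φ=T but ψ=F.

No, they are not logically equivalent.


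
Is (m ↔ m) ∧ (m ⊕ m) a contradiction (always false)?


Truth table over {m}:
m | φ
-----
F | F
T | F
Every row is false.

Yes, it is a contradiction.


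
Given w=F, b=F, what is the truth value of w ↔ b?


Biconditional is true when both operands have the same truth value.
Substitute: w=F, b=F.
F ↔ F evaluates to T.

T


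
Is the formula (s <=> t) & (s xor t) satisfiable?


Check all 4 assignments over {s, t}:
s | t | φ
---------
False | False | False
True | False | False
False | True | False
True | True | False
No assignment makes the formula true.

Unsatisfiable.


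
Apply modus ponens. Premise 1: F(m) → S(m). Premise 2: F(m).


Modus ponens: from (P → Q) and P, infer Q.
P = 'F(m)' is asserted, and P → Q holds, so Q follows.

S(m).


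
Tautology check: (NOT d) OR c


Build the truth table over {c, d}:
c | d | φ
---------
F | F | T
T | F | T
F | T | F
T | T | T
Counterexample at row 3: with c=F, d=T, the formula is F.

No, it is not a tautology.


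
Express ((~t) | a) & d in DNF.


Step 1: Distribute ∧ over ∨: ((¬t) ∨ a) ∧ d = ((¬t) ∧ d) ∨ (a ∧ d).

((~t) & d) | (a & d)


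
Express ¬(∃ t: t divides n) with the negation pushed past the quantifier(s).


¬(∀ x: φ) = ∃ x: ¬φ, and ¬(∃ x: φ) = ∀ x: ¬φ.
Apply to the existential statement.

∀ t: ¬(t divides n)


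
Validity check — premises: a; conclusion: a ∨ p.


This matches the form of disjunction introduction: the conclusion follows in every model of the premises.

Valid.


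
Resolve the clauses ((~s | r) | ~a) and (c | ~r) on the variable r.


The clauses contain complementary literals r and ~r.
Resolution eliminates this pair and disjoins the remaining literals (merging duplicates).

((~a | ~s) | c)


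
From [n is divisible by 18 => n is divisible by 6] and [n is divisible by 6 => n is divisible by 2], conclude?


Hypothetical syllogism: from (P → Q) and (Q → R), infer (P → R).
Chain the two implications through the shared middle term 'n is divisible by 6'.

n is divisible by 18 => n is divisible by 2


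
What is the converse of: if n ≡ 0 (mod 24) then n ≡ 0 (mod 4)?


The converse of (P → Q) is (Q → P). It is not in general equivalent to the original.
Here P = 'n ≡ 0 (mod 24)' and Q = 'n ≡ 0 (mod 4)'.

If n ≡ 0 (mod 4), then n ≡ 0 (mod 24).


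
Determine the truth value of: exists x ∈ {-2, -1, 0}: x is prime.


Evaluate the predicate on each element: -2:False, -1:False, 0:False.
No element satisfies the predicate.

False


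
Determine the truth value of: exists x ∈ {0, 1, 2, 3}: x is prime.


Evaluate the predicate on each element: 0:False, 1:False, 2:True, 3:True.
Witness x = 2 satisfies the predicate.

True


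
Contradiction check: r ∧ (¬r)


Truth table over {r}:
r | φ
-----
F | F
T | F
Every row is false.

Yes, it is a contradiction.


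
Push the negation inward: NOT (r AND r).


De Morgan: the negation of a conjunction is the disjunction of the negations.
Distribute NOT across AND, flipping it to OR, and negate each literal.

(NOT r) OR (NOT r)


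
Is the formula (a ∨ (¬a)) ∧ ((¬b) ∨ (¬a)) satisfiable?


Search for a satisfying assignment over {a, b}.
Try a=F, b=F: the formula evaluates to T.
A satisfying assignment exists.

Satisfiable.


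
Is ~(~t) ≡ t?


Compare truth tables:
t | φ | ψ
---------
False | False | False
True | True | True
The columns φ and ψ agree on every row.

Yes, they are logically equivalent.


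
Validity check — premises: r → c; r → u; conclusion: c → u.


This is (no valid rule). There exist truth assignments where the premises are all true but the conclusion is false.

Invalid.


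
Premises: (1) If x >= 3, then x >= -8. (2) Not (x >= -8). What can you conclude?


Modus tollens: from (P → Q) and ¬Q, infer ¬P.
Q = 'x >= -8' is denied; since P → Q, P must also fail.

Not (x >= 3).


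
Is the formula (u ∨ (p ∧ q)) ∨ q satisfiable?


Search for a satisfying assignment over {p, q, u}.
Try p=F, q=T, u=F: the formula evaluates to T.
A satisfying assignment exists.

Satisfiable.


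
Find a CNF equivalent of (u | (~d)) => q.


Step 1: Rewrite as ¬(u ∨ (¬d)) ∨ q = (¬u ∧ ¬(¬d)) ∨ q.
Step 2: Distribute ∨ over ∧.
Step 3: Eliminate any double negations (¬¬X = X).

((~u) | q) & (d | q)


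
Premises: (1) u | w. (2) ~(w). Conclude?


Disjunctive syllogism: from (P ∨ Q) and ¬P, infer Q.
One disjunct, 'w', is ruled out; the other must hold.

u


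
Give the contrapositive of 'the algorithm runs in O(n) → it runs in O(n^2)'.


The contrapositive of (P → Q) is (¬Q → ¬P); it is logically equivalent to the original.
Here P = 'the algorithm runs in O(n)' and Q = 'it runs in O(n^2)'.

If not (it runs in O(n^2)), then not (the algorithm runs in O(n)).


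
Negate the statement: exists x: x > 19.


¬(forall x: φ) = exists x: ¬φ, and ¬(exists x: φ) = forall x: ¬φ.
Apply to the existential statement.

forall x: ~(x > 19)


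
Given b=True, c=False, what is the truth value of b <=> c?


Biconditional is true when both operands have the same truth value.
Substitute: b=True, c=False.
True <=> False evaluates to False.

False


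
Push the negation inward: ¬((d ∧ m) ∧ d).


De Morgan: the negation of a conjunction is the disjunction of the negations.
Distribute ¬ across ∧, flipping it to ∨, and negate each literal.

((¬d) ∨ (¬m)) ∨ (¬d)


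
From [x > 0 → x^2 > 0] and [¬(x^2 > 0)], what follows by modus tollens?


Modus tollens: from (P → Q) and ¬Q, infer ¬P.
Q = 'x^2 > 0' is denied; since P → Q, P must also fail.

Not (x > 0).


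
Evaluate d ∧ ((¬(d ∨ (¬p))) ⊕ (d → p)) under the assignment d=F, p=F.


Substitute d=F, p=F:
¬p = T
d ∨ (¬p) = F ∨ T = T
¬(d ∨ (¬p)) = F
d → p = F → F = T
(¬(d ∨ (¬p))) ⊕ (d → p) = F ⊕ T = T
d ∧ ((¬(d ∨ (¬p))) ⊕ (d → p)) = F ∧ T = F

F


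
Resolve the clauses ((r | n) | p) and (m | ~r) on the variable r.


The clauses contain complementary literals r and ~r.
Resolution eliminates this pair and disjoins the remaining literals (merging duplicates).

((n | p) | m)


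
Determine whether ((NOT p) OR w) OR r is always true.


Build the truth table over {p, r, w}:
p | r | w | φ
-------------
F | F | F | T
T | F | F | F
F | T | F | T
T | T | F | T
F | F | T | T
T | F | T | T
F | T | T | T
T | T | T | T
Counterexample at row 2: with p=T, r=F, w=F, the formula is F.

No, it is not a tautology.


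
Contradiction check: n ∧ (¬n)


Truth table over {n}:
n | φ
-----
F | F
T | F
Every row is false.

Yes, it is a contradiction.


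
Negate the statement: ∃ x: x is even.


¬(∀ x: φ) = ∃ x: ¬φ, and ¬(∃ x: φ) = ∀ x: ¬φ.
Apply to the existential statement.

∀ x: ¬(x is even)


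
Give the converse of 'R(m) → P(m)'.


The converse of (P → Q) is (Q → P). It is not in general equivalent to the original.
Here P = 'R(m)' and Q = 'P(m)'.

If P(m), then R(m).


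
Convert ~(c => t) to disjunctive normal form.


Step 1: Rewrite implication then negate: ¬(¬c ∨ t) = c ∧ ¬t.

c & (~t)


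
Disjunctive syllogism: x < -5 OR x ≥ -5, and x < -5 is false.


Disjunctive syllogism: from (P ∨ Q) and ¬P, infer Q.
One disjunct, 'x < -5', is ruled out; the other must hold.

x ≥ -5


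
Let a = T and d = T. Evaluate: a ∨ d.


Disjunction is false only when both operands are false.
Substitute: a=T, d=T.
T ∨ T evaluates to T.

T


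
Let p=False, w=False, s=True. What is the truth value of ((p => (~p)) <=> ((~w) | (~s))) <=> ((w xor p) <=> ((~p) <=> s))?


Substitute p=False, w=False, s=True:
… (earlier sub-steps elided)
p => (~p) = False => True = True
~w = True
~s = False
(~w) | (~s) = True | False = True
(p => (~p)) <=> ((~w) | (~s)) = True <=> True = True
w xor p = False xor False = False
~p = True
(~p) <=> s = True <=> True = True
(w xor p) <=> ((~p) <=> s) = False <=> True = False
((p => (~p)) <=> ((~w) | (~s))) <=> ((w xor p) <=> ((~p) <=> s)) = True <=> False = False

False


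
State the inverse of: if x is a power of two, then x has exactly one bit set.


The inverse of (P → Q) is (¬P → ¬Q). It is equivalent to the converse, not to the original.
Here P = 'x is a power of two' and Q = 'x has exactly one bit set'.

If not (x is a power of two), then not (x has exactly one bit set).


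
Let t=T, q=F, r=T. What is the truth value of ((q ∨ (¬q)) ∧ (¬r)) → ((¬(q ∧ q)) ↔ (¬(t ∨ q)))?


Substitute t=T, q=F, r=T:
¬q = T
q ∨ (¬q) = F ∨ T = T
¬r = F
(q ∨ (¬q)) ∧ (¬r) = T ∧ F = F
q ∧ q = F ∧ F = F
¬(q ∧ q) = T
t ∨ q = T ∨ F = T
¬(t ∨ q) = F
(¬(q ∧ q)) ↔ (¬(t ∨ q)) = T ↔ F = F
((q ∨ (¬q)) ∧ (¬r)) → ((¬(q ∧ q)) ↔ (¬(t ∨ q))) = F → F = T

T


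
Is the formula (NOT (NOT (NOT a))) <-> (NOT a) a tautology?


Build the truth table over {a}:
a | φ
-----
F | T
T | T
Every row evaluates to true.

Yes, it is a tautology.


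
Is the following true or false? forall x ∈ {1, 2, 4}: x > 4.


Evaluate the predicate on each element: 1:False, 2:False, 4:False.
Counterexample x = 1 fails the predicate.

False


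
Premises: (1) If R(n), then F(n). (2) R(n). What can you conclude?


Modus ponens: from (P → Q) and P, infer Q.
P = 'R(n)' is asserted, and P → Q holds, so Q follows.

F(n).


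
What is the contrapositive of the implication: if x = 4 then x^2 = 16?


The contrapositive of (P → Q) is (¬Q → ¬P); it is logically equivalent to the original.
Here P = 'x = 4' and Q = 'x^2 = 16'.

If not (x^2 = 16), then not (x = 4).


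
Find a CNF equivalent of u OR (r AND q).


Step 1: Distribute ∨ over ∧: u ∨ (r ∧ q) = (u ∨ r) ∧ (u ∨ q).

(u OR r) AND (u OR q)


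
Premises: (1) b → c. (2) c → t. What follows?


Hypothetical syllogism: from (P → Q) and (Q → R), infer (P → R).
Chain the two implications through the shared middle term 'c'.

b → t


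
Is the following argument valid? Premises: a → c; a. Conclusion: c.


This matches the form of modus ponens: the conclusion follows in every model of the premises.

Valid.


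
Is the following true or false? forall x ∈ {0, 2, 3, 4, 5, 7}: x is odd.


Evaluate the predicate on each element: 0:False, 2:False, 3:True, 4:False, 5:True, 7:True.
Counterexample x = 0 fails the predicate.

False


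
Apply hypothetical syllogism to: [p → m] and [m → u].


Hypothetical syllogism: from (P → Q) and (Q → R), infer (P → R).
Chain the two implications through the shared middle term 'm'.

p → u


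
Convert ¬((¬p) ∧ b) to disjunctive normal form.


Step 1: Apply De Morgan: ¬((¬p) ∧ b) = ¬(¬p) ∨ ¬b.
Step 2: Eliminate any double negations (¬¬X = X).

p ∨ (¬b)


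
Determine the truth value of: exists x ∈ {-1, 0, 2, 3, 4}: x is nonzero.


Evaluate the predicate on each element: -1:True, 0:False, 2:True, 3:True, 4:True.
Witness x = -1 satisfies the predicate.

True


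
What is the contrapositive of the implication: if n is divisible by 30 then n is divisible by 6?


The contrapositive of (P → Q) is (¬Q → ¬P); it is logically equivalent to the original.
Here P = 'n is divisible by 30' and Q = 'n is divisible by 6'.

If not (n is divisible by 6), then not (n is divisible by 30).


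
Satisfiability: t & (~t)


Check all 2 assignments over {t}:
t | φ
-----
False | False
True | False
No assignment makes the formula true.

Unsatisfiable.


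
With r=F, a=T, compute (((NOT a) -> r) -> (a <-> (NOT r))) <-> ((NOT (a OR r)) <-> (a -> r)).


Substitute r=F, a=T:
NOT a = F
(NOT a) -> r = F -> F = T
NOT r = T
a <-> (NOT r) = T <-> T = T
((NOT a) -> r) -> (a <-> (NOT r)) = T -> T = T
a OR r = T OR F = T
NOT (a OR r) = F
a -> r = T -> F = F
(NOT (a OR r)) <-> (a -> r) = F <-> F = T
(((NOT a) -> r) -> (a <-> (NOT r))) <-> ((NOT (a OR r)) <-> (a -> r)) = T <-> T = T

T


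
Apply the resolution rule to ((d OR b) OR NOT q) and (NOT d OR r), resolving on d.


The clauses contain complementary literals d and NOTd.
Resolution eliminates this pair and disjoins the remaining literals (merging duplicates).

((b OR NOT q) OR r)


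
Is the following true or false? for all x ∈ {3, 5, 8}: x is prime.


Evaluate the predicate on each element: 3:T, 5:T, 8:F.
Counterexample x = 8 fails the predicate.

F


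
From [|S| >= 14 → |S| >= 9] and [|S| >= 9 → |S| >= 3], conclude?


Hypothetical syllogism: from (P → Q) and (Q → R), infer (P → R).
Chain the two implications through the shared middle term '|S| >= 9'.

|S| >= 14 → |S| >= 3


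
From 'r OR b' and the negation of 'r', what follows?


Disjunctive syllogism: from (P ∨ Q) and ¬P, infer Q.
One disjunct, 'r', is ruled out; the other must hold.

b


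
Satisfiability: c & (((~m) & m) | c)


Search for a satisfying assignment over {c, m}.
Try c=True, m=False: the formula evaluates to True.
A satisfying assignment exists.

Satisfiable.


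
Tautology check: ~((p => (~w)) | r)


Build the truth table over {p, r, w}:
p | r | w | φ
-------------
False | False | False | False
True | False | False | False
False | True | False | False
True | True | False | False
False | False | True | False
True | False | True | True
False | True | True | False
True | True | True | False
Counterexample at row 1: with p=False, r=False, w=False, the formula is False.

No, it is not a tautology.


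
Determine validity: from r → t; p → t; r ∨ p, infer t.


This matches the form of proof by cases: the conclusion follows in every model of the premises.

Valid.


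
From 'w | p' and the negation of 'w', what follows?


Disjunctive syllogism: from (P ∨ Q) and ¬P, infer Q.
One disjunct, 'w', is ruled out; the other must hold.

p


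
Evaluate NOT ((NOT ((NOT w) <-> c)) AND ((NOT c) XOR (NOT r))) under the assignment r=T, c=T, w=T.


Substitute r=T, c=T, w=T:
NOT w = F
(NOT w) <-> c = F <-> T = F
NOT ((NOT w) <-> c) = T
NOT c = F
NOT r = F
(NOT c) XOR (NOT r) = F XOR F = F
(NOT ((NOT w) <-> c)) AND ((NOT c) XOR (NOT r)) = T AND F = F
NOT ((NOT ((NOT w) <-> c)) AND ((NOT c) XOR (NOT r))) = T

T


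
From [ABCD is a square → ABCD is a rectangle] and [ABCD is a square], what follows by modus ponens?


Modus ponens: from (P → Q) and P, infer Q.
P = 'ABCD is a square' is asserted, and P → Q holds, so Q follows.

ABCD is a rectangle.


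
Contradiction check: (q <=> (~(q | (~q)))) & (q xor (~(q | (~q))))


Truth table over {q}:
q | φ
-----
False | False
True | False
Every row is false.

Yes, it is a contradiction.


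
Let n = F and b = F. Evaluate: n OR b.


Disjunction is false only when both operands are false.
Substitute: n=F, b=F.
F OR F evaluates to F.

F


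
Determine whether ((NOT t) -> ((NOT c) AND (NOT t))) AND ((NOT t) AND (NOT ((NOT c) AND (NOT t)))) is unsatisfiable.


Truth table over {c, t}:
c | t | φ
---------
F | F | F
T | F | F
F | T | F
T | T | F
Every row is false.

Yes, it is a contradiction.


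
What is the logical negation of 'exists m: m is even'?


¬(forall x: φ) = exists x: ¬φ, and ¬(exists x: φ) = forall x: ¬φ.
Apply to the existential statement.

forall m: ~(m is even)


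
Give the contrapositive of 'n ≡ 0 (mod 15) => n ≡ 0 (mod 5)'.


The contrapositive of (P → Q) is (¬Q → ¬P); it is logically equivalent to the original.
Here P = 'n ≡ 0 (mod 15)' and Q = 'n ≡ 0 (mod 5)'.

If not (n ≡ 0 (mod 5)), then not (n ≡ 0 (mod 15)).


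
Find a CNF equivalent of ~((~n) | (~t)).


Step 1: Apply De Morgan: ¬((¬n) ∨ (¬t)) = ¬(¬n) ∧ ¬(¬t).
Step 2: Eliminate any double negations (¬¬X = X).

n & t


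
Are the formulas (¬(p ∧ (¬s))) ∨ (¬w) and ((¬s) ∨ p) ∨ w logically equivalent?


Compare truth tables:
p | s | w | φ | ψ
-----------------
F | F | F | T | T
T | F | F | T | T
F | T | F | T | F
T | T | F | T | T
F | F | T | T | T
T | F | T | F | T
F | T | T | T | T
T | T | T | T | T
They differ at row 3 (p=F, s=T, w=F): φ=T but ψ=F.

No, they are not logically equivalent.


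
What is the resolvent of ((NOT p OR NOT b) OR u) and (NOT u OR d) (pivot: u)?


The clauses contain complementary literals u and NOTu.
Resolution eliminates this pair and disjoins the remaining literals (merging duplicates).

((NOT p OR NOT b) OR d)


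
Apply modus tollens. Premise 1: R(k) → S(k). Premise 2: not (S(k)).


Modus tollens: from (P → Q) and ¬Q, infer ¬P.
Q = 'S(k)' is denied; since P → Q, P must also fail.

Not (R(k)).


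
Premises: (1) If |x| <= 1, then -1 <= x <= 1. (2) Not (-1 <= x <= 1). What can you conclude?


Modus tollens: from (P → Q) and ¬Q, infer ¬P.
Q = '-1 <= x <= 1' is denied; since P → Q, P must also fail.

Not (|x| <= 1).


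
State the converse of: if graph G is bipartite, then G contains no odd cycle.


The converse of (P → Q) is (Q → P). It is not in general equivalent to the original.
Here P = 'graph G is bipartite' and Q = 'G contains no odd cycle'.

If G contains no odd cycle, then graph G is bipartite.


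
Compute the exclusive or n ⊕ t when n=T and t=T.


Exclusive or is true when exactly one operand is true.
Substitute: n=T, t=T.
T ⊕ T evaluates to F.

F


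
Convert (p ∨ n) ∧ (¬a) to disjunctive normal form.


Step 1: Distribute ∧ over ∨: (p ∨ n) ∧ (¬a) = (p ∧ (¬a)) ∨ (n ∧ (¬a)).

(p ∧ (¬a)) ∨ (n ∧ (¬a))


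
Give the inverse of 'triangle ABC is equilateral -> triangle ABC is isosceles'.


The inverse of (P → Q) is (¬P → ¬Q). It is equivalent to the converse, not to the original.
Here P = 'triangle ABC is equilateral' and Q = 'triangle ABC is isosceles'.

If not (triangle ABC is equilateral), then not (triangle ABC is isosceles).


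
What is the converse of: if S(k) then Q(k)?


The converse of (P → Q) is (Q → P). It is not in general equivalent to the original.
Here P = 'S(k)' and Q = 'Q(k)'.

If Q(k), then S(k).


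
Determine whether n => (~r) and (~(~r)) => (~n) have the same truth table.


Compare truth tables:
n | r | φ | ψ
-------------
False | False | True | True
True | False | True | True
False | True | True | True
True | True | False | False
The columns φ and ψ agree on every row.

Yes, they are logically equivalent.


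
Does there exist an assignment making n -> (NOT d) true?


Search for a satisfying assignment over {d, n}.
Try d=F, n=F: the formula evaluates to T.
A satisfying assignment exists.

Satisfiable.


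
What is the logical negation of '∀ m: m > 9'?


¬(∀ x: φ) = ∃ x: ¬φ, and ¬(∃ x: φ) = ∀ x: ¬φ.
Apply to the universal statement.

∃ m: ¬(m > 9)


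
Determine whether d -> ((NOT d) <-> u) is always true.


Build the truth table over {d, u}:
d | u | φ
---------
F | F | T
T | F | T
F | T | T
T | T | F
Counterexample at row 4: with d=T, u=T, the formula is F.

No, it is not a tautology.


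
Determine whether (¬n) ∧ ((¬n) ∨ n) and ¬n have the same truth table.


Compare truth tables:
n | φ | ψ
---------
F | T | T
T | F | F
The columns φ and ψ agree on every row.

Yes, they are logically equivalent.


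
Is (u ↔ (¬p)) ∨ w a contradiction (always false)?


Truth table over {p, u, w}:
p | u | w | φ
-------------
F | F | F | F
T | F | F | T
F | T | F | T
T | T | F | F
F | F | T | T
T | F | T | T
F | T | T | T
T | T | T | T
Satisfying assignment at row 2: p=T, u=F, w=F gives T.

No, it is not a contradiction.


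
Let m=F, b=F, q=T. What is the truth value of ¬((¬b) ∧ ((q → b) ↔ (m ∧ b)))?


Substitute m=F, b=F, q=T:
¬b = T
q → b = T → F = F
m ∧ b = F ∧ F = F
(q → b) ↔ (m ∧ b) = F ↔ F = T
(¬b) ∧ ((q → b) ↔ (m ∧ b)) = T ∧ T = T
¬((¬b) ∧ ((q → b) ↔ (m ∧ b))) = F

F


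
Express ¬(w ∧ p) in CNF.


Step 1: Apply De Morgan: ¬(w ∧ p) = ¬w ∨ ¬p.

(¬w) ∨ (¬p)


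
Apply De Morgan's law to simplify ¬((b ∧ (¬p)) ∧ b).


De Morgan: the negation of a conjunction is the disjunction of the negations.
Distribute ¬ across ∧, flipping it to ∨, and negate each literal.

((¬b) ∨ p) ∨ (¬b)


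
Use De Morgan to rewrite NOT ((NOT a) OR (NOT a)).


De Morgan: the negation of a disjunction is the conjunction of the negations.
Distribute NOT across OR, flipping it to AND, and negate each literal.

a AND a


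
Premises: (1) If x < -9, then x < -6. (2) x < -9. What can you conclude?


Modus ponens: from (P → Q) and P, infer Q.
P = 'x < -9' is asserted, and P → Q holds, so Q follows.

x < -6.


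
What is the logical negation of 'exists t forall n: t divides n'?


Negation flips each quantifier (∀↔∃) and negates the inner predicate.
¬(exists t forall n: φ) = forall t exists n: ¬φ.

forall t exists n: ~(t divides n)


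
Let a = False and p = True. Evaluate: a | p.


Disjunction is false only when both operands are false.
Substitute: a=False, p=True.
False | True evaluates to True.

True


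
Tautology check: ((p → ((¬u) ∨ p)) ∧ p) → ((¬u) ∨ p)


Build the truth table over {p, u}:
p | u | φ
---------
F | F | T
T | F | T
F | T | T
T | T | T
Every row evaluates to true.

Yes, it is a tautology.


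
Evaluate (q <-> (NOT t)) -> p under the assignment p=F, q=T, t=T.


Substitute p=F, q=T, t=T:
NOT t = F
q <-> (NOT t) = T <-> F = F
(q <-> (NOT t)) -> p = F -> F = T

T


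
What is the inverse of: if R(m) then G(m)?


The inverse of (P → Q) is (¬P → ¬Q). It is equivalent to the converse, not to the original.
Here P = 'R(m)' and Q = 'G(m)'.

If not (R(m)), then not (G(m)).


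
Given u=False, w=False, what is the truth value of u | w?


Disjunction is false only when both operands are false.
Substitute: u=False, w=False.
False | False evaluates to False.

False


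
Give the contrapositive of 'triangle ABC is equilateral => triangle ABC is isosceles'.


The contrapositive of (P → Q) is (¬Q → ¬P); it is logically equivalent to the original.
Here P = 'triangle ABC is equilateral' and Q = 'triangle ABC is isosceles'.

If not (triangle ABC is isosceles), then not (triangle ABC is equilateral).


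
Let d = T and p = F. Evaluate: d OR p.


Disjunction is false only when both operands are false.
Substitute: d=T, p=F.
T OR F evaluates to T.

T


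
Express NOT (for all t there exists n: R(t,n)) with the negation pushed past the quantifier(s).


Negation flips each quantifier (∀↔∃) and negates the inner predicate.
¬(for all t there exists n: φ) = there exists t for all n: ¬φ.

there exists t for all n: NOT(R(t,n))


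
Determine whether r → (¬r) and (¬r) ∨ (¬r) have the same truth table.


Compare truth tables:
r | φ | ψ
---------
F | T | T
T | F | F
The columns φ and ψ agree on every row.

Yes, they are logically equivalent.


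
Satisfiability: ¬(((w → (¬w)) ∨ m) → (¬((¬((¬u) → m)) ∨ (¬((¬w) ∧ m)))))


Search for a satisfying assignment over {m, u, w}.
Try m=F, u=F, w=F: the formula evaluates to T.
A satisfying assignment exists.

Satisfiable.


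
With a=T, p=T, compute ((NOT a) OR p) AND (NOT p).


Substitute a=T, p=T:
NOT a = F
(NOT a) OR p = F OR T = T
NOT p = F
((NOT a) OR p) AND (NOT p) = T AND F = F

F


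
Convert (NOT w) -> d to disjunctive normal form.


Step 1: Rewrite (¬w) → d as ¬(¬w) ∨ d.
Step 2: Eliminate any double negations (¬¬X = X).

w OR d


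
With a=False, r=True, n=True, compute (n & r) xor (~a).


Substitute a=False, r=True, n=True:
n & r = True & True = True
~a = True
(n & r) xor (~a) = True xor True = False

False


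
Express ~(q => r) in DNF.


Step 1: Rewrite implication then negate: ¬(¬q ∨ r) = q ∧ ¬r.

q & (~r)


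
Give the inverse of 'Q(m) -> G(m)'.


The inverse of (P → Q) is (¬P → ¬Q). It is equivalent to the converse, not to the original.
Here P = 'Q(m)' and Q = 'G(m)'.

If not (Q(m)), then not (G(m)).


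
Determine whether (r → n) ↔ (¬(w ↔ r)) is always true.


Build the truth table over {n, r, w}:
n | r | w | φ
-------------
F | F | F | F
T | F | F | F
F | T | F | F
T | T | F | T
F | F | T | T
T | F | T | T
F | T | T | T
T | T | T | F
Counterexample at row 1: with n=F, r=F, w=F, the formula is F.

No, it is not a tautology.


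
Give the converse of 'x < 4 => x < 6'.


The converse of (P → Q) is (Q → P). It is not in general equivalent to the original.
Here P = 'x < 4' and Q = 'x < 6'.

If x < 6, then x < 4.


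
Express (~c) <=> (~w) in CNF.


Step 1: Rewrite (¬c) ↔ (¬w) as ((¬c) → (¬w)) ∧ ((¬w) → (¬c)).
Step 2: Rewrite each implication as a disjunction.
Step 3: Eliminate any double negations (¬¬X = X).

(c | (~w)) & (w | (~c))


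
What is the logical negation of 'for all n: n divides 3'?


¬(for all x: φ) = there exists x: ¬φ, and ¬(there exists x: φ) = for all x: ¬φ.
Apply to the universal statement.

there exists n: NOT(n divides 3)


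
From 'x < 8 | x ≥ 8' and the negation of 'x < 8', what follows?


Disjunctive syllogism: from (P ∨ Q) and ¬P, infer Q.
One disjunct, 'x < 8', is ruled out; the other must hold.

x ≥ 8


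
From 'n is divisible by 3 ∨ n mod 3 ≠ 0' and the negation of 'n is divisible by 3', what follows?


Disjunctive syllogism: from (P ∨ Q) and ¬P, infer Q.
One disjunct, 'n is divisible by 3', is ruled out; the other must hold.

n mod 3 ≠ 0


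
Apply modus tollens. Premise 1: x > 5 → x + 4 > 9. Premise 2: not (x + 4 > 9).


Modus tollens: from (P → Q) and ¬Q, infer ¬P.
Q = 'x + 4 > 9' is denied; since P → Q, P must also fail.

Not (x > 5).


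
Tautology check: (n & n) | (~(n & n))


Build the truth table over {n}:
n | φ
-----
False | True
True | True
Every row evaluates to true.

Yes, it is a tautology.


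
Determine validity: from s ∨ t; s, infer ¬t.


This is affirming a disjunct (fallacy). There exist truth assignments where the premises are all true but the conclusion is false.

Invalid.


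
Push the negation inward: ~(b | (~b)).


De Morgan: the negation of a disjunction is the conjunction of the negations.
Distribute ~ across |, flipping it to &, and negate each literal.

(~b) & b


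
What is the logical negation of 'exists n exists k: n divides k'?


Negation flips each quantifier (∀↔∃) and negates the inner predicate.
¬(exists n exists k: φ) = forall n forall k: ¬φ.

forall n forall k: ~(n divides k)


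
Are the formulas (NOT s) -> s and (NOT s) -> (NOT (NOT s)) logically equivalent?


Compare truth tables:
s | φ | ψ
---------
F | F | F
T | T | T
The columns φ and ψ agree on every row.

Yes, they are logically equivalent.


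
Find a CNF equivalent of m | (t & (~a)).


Step 1: Distribute ∨ over ∧: m ∨ (t ∧ (¬a)) = (m ∨ t) ∧ (m ∨ (¬a)).

(m | t) & (m | (~a))


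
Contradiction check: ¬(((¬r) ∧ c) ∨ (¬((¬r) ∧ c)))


Truth table over {c, r}:
c | r | φ
---------
F | F | F
T | F | F
F | T | F
T | T | F
Every row is false.

Yes, it is a contradiction.


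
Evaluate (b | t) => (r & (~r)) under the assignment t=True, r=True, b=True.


Substitute t=True, r=True, b=True:
b | t = True | True = True
~r = False
r & (~r) = True & False = False
(b | t) => (r & (~r)) = True => False = False

False


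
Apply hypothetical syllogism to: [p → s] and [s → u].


Hypothetical syllogism: from (P → Q) and (Q → R), infer (P → R).
Chain the two implications through the shared middle term 's'.

p → u


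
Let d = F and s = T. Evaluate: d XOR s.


Exclusive or is true when exactly one operand is true.
Substitute: d=F, s=T.
F XOR T evaluates to T.

T


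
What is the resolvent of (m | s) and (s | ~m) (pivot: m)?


The clauses contain complementary literals m and ~m.
Resolution eliminates this pair and disjoins the remaining literals (merging duplicates).

s


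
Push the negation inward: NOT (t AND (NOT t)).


De Morgan: the negation of a conjunction is the disjunction of the negations.
Distribute NOT across AND, flipping it to OR, and negate each literal.

(NOT t) OR t


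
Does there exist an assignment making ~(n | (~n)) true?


Check all 2 assignments over {n}:
n | φ
-----
False | False
True | False
No assignment makes the formula true.

Unsatisfiable.


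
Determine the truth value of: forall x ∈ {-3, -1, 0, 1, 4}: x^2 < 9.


Evaluate the predicate on each element: -3:False, -1:True, 0:True, 1:True, 4:False.
Counterexample x = -3 fails the predicate.

False


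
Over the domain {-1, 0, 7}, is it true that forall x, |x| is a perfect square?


Evaluate the predicate on each element: -1:True, 0:True, 7:False.
Counterexample x = 7 fails the predicate.

False


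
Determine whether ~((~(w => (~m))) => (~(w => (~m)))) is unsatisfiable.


Truth table over {m, w}:
m | w | φ
---------
False | False | False
True | False | False
False | True | False
True | True | False
Every row is false.

Yes, it is a contradiction.


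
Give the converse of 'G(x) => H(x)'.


The converse of (P → Q) is (Q → P). It is not in general equivalent to the original.
Here P = 'G(x)' and Q = 'H(x)'.

If H(x), then G(x).


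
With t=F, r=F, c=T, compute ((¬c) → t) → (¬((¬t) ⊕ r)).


Substitute t=F, r=F, c=T:
¬c = F
(¬c) → t = F → F = T
¬t = T
(¬t) ⊕ r = T ⊕ F = T
¬((¬t) ⊕ r) = F
((¬c) → t) → (¬((¬t) ⊕ r)) = T → F = F

F


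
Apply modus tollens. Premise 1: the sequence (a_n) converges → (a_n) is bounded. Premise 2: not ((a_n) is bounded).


Modus tollens: from (P → Q) and ¬Q, infer ¬P.
Q = '(a_n) is bounded' is denied; since P → Q, P must also fail.

Not (the sequence (a_n) converges).


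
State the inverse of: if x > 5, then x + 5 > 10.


The inverse of (P → Q) is (¬P → ¬Q). It is equivalent to the converse, not to the original.
Here P = 'x > 5' and Q = 'x + 5 > 10'.

If not (x > 5), then not (x + 5 > 10).


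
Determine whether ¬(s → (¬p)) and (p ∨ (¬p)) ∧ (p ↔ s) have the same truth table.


Compare truth tables:
p | s | φ | ψ
-------------
F | F | F | T
T | F | F | F
F | T | F | F
T | T | T | T
They differ at row 1 (p=F, s=F): φ=F but ψ=T.

No, they are not logically equivalent.


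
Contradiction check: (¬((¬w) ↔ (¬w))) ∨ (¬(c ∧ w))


Truth table over {c, w}:
c | w | φ
---------
F | F | T
T | F | T
F | T | T
T | T | F
Satisfying assignment at row 1: c=F, w=F gives T.

No, it is not a contradiction.


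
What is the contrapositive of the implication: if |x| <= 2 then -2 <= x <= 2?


The contrapositive of (P → Q) is (¬Q → ¬P); it is logically equivalent to the original.
Here P = '|x| <= 2' and Q = '-2 <= x <= 2'.

If not (-2 <= x <= 2), then not (|x| <= 2).


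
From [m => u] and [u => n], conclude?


Hypothetical syllogism: from (P → Q) and (Q → R), infer (P → R).
Chain the two implications through the shared middle term 'u'.

m => n


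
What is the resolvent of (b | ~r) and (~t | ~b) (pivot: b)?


The clauses contain complementary literals b and ~b.
Resolution eliminates this pair and disjoins the remaining literals (merging duplicates).

(~r | ~t)


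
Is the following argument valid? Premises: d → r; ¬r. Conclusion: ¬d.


This matches the form of modus tollens: the conclusion follows in every model of the premises.

Valid.


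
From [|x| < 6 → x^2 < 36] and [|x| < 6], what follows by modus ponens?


Modus ponens: from (P → Q) and P, infer Q.
P = '|x| < 6' is asserted, and P → Q holds, so Q follows.

x^2 < 36.


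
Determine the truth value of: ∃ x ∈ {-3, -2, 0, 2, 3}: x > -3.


Evaluate the predicate on each element: -3:F, -2:T, 0:T, 2:T, 3:T.
Witness x = -2 satisfies the predicate.

T


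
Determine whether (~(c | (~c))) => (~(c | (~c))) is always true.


Build the truth table over {c}:
c | φ
-----
False | True
True | True
Every row evaluates to true.

Yes, it is a tautology.


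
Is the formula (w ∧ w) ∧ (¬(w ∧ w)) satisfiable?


Check all 2 assignments over {w}:
w | φ
-----
F | F
T | F
No assignment makes the formula true.

Unsatisfiable.


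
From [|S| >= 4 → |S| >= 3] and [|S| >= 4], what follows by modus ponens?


Modus ponens: from (P → Q) and P, infer Q.
P = '|S| >= 4' is asserted, and P → Q holds, so Q follows.

|S| >= 3.


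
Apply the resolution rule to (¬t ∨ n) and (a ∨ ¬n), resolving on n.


The clauses contain complementary literals n and ¬n.
Resolution eliminates this pair and disjoins the remaining literals (merging duplicates).

(¬t ∨ a)


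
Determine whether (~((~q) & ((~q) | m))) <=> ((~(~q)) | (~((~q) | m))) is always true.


Build the truth table over {m, q}:
m | q | φ
---------
False | False | True
True | False | True
False | True | True
True | True | True
Every row evaluates to true.

Yes, it is a tautology.


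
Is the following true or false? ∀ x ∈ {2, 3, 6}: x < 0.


Evaluate the predicate on each element: 2:F, 3:F, 6:F.
Counterexample x = 2 fails the predicate.

F


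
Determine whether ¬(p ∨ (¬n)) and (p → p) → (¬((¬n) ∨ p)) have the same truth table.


Compare truth tables:
n | p | φ | ψ
-------------
F | F | F | F
T | F | T | T
F | T | F | F
T | T | F | F
The columns φ and ψ agree on every row.

Yes, they are logically equivalent.


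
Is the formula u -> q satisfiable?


Search for a satisfying assignment over {q, u}.
Try q=F, u=F: the formula evaluates to T.
A satisfying assignment exists.

Satisfiable.


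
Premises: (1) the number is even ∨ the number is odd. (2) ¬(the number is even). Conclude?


Disjunctive syllogism: from (P ∨ Q) and ¬P, infer Q.
One disjunct, 'the number is even', is ruled out; the other must hold.

the number is odd


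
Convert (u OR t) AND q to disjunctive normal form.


Step 1: Distribute ∧ over ∨: (u ∨ t) ∧ q = (u ∧ q) ∨ (t ∧ q).

(u AND q) OR (t AND q)


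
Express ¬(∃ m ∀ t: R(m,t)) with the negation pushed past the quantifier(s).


Negation flips each quantifier (∀↔∃) and negates the inner predicate.
¬(∃ m ∀ t: φ) = ∀ m ∃ t: ¬φ.

∀ m ∃ t: ¬(R(m,t))


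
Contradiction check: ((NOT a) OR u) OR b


Truth table over {a, b, u}:
a | b | u | φ
-------------
F | F | F | T
T | F | F | F
F | T | F | T
T | T | F | T
F | F | T | T
T | F | T | T
F | T | T | T
T | T | T | T
Satisfying assignment at row 1: a=F, b=F, u=F gives T.

No, it is not a contradiction.


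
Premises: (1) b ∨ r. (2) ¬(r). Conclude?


Disjunctive syllogism: from (P ∨ Q) and ¬P, infer Q.
One disjunct, 'r', is ruled out; the other must hold.

b


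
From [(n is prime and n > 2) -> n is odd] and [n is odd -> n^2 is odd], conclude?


Hypothetical syllogism: from (P → Q) and (Q → R), infer (P → R).
Chain the two implications through the shared middle term 'n is odd'.

(n is prime and n > 2) -> n^2 is odd


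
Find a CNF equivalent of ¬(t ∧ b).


Step 1: Apply De Morgan: ¬(t ∧ b) = ¬t ∨ ¬b.

(¬t) ∨ (¬b)


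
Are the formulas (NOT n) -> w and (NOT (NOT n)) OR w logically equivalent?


Compare truth tables:
n | w | φ | ψ
-------------
F | F | F | F
T | F | T | T
F | T | T | T
T | T | T | T
The columns φ and ψ agree on every row.

Yes, they are logically equivalent.


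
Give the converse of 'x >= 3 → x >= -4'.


The converse of (P → Q) is (Q → P). It is not in general equivalent to the original.
Here P = 'x >= 3' and Q = 'x >= -4'.

If x >= -4, then x >= 3.


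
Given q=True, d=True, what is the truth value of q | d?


Disjunction is false only when both operands are false.
Substitute: q=True, d=True.
True | True evaluates to True.

True


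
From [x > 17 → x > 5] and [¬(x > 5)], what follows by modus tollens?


Modus tollens: from (P → Q) and ¬Q, infer ¬P.
Q = 'x > 5' is denied; since P → Q, P must also fail.

Not (x > 17).


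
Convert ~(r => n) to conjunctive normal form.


Step 1: Rewrite r → n as ¬r ∨ n.
Step 2: Negate: ¬(¬r ∨ n) = r ∧ ¬n (De Morgan + double negation).

r & (~n)


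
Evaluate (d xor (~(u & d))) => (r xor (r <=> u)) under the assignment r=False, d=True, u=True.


Substitute r=False, d=True, u=True:
u & d = True & True = True
~(u & d) = False
d xor (~(u & d)) = True xor False = True
r <=> u = False <=> True = False
r xor (r <=> u) = False xor False = False
(d xor (~(u & d))) => (r xor (r <=> u)) = True => False = False

False


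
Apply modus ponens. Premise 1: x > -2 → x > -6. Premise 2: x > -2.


Modus ponens: from (P → Q) and P, infer Q.
P = 'x > -2' is asserted, and P → Q holds, so Q follows.

x > -6.


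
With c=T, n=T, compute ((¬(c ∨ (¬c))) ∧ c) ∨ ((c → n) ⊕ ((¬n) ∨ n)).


Substitute c=T, n=T:
¬c = F
c ∨ (¬c) = T ∨ F = T
¬(c ∨ (¬c)) = F
(¬(c ∨ (¬c))) ∧ c = F ∧ T = F
c → n = T → T = T
¬n = F
(¬n) ∨ n = F ∨ T = T
(c → n) ⊕ ((¬n) ∨ n) = T ⊕ T = F
((¬(c ∨ (¬c))) ∧ c) ∨ ((c → n) ⊕ ((¬n) ∨ n)) = F ∨ F = F

F


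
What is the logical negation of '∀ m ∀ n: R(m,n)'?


Negation flips each quantifier (∀↔∃) and negates the inner predicate.
¬(∀ m ∀ n: φ) = ∃ m ∃ n: ¬φ.

∃ m ∃ n: ¬(R(m,n))


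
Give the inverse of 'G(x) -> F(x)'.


The inverse of (P → Q) is (¬P → ¬Q). It is equivalent to the converse, not to the original.
Here P = 'G(x)' and Q = 'F(x)'.

If not (G(x)), then not (F(x)).


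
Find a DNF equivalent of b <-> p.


Step 1: b ↔ p is true exactly when both agree: (b ∧ p) ∨ (¬b ∧ ¬p).

(b AND p) OR ((NOT b) AND (NOT p))


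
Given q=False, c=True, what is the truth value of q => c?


Implication is false only when antecedent is true and consequent is false.
Substitute: q=False, c=True.
False => True evaluates to True.

True


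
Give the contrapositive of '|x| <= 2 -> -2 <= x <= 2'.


The contrapositive of (P → Q) is (¬Q → ¬P); it is logically equivalent to the original.
Here P = '|x| <= 2' and Q = '-2 <= x <= 2'.

If not (-2 <= x <= 2), then not (|x| <= 2).


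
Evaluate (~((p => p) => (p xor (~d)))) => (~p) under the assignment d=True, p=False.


Substitute d=True, p=False:
p => p = False => False = True
~d = False
p xor (~d) = False xor False = False
(p => p) => (p xor (~d)) = True => False = False
~((p => p) => (p xor (~d))) = True
~p = True
(~((p => p) => (p xor (~d)))) => (~p) = True => True = True

True
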